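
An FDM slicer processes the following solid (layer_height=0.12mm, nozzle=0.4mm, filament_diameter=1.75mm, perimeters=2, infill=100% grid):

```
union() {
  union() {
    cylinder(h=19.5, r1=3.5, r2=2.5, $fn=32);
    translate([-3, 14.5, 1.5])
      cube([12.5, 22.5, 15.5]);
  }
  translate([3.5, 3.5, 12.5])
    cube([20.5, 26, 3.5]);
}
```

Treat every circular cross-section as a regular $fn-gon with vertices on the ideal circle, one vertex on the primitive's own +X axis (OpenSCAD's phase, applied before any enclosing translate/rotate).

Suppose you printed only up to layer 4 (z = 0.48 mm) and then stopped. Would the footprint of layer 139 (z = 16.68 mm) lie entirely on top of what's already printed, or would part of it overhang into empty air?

part overhangs

Compare the two slices. At z = 0.48: the cone (r1=3.5→r2=2.5) has section circumradius 3.475 here — a regular 32-gon (area = (32/2)·3.475²·sin(360°/32) = 37.70 mm²); the cube at (-3, 14.5) is not intersected at this z (z outside [1.5, 17]); Taking the union: only the cone is present, so the union is just that shape — area = 37.70 mm²; the cube at (3.5, 3.5) is not intersected at this z (z outside [12.5, 16]); Merging all regions: only that combined region is present, so the union is just that shape — area = 37.70 mm². At z = 16.68: the cone contributes a regular 32-gon of circumradius 2.645 (interpolated between r1=3.5 and r2=2.5 at t=0.855) (area = (32/2)·2.645²·sin(360°/32) = 21.83 mm²); the cube at (-3, 14.5) is present — its section is the full 12.5×22.5 rectangle (area 281.25 mm²); Merging all regions: the 2 present regions are separate (no shared area or edge), so areas and boundary lengths simply add and each stays a separate island — area = 303.08 mm²; the cube at (3.5, 3.5) is not intersected at this z (z outside [12.5, 16]); Merging all regions: only the result so far is present, so the union is just that shape — area = 303.08 mm². Checking containment: at z = 16.68 the cross-section extends beyond the z = 0.48 cross-section by about 281.25 mm².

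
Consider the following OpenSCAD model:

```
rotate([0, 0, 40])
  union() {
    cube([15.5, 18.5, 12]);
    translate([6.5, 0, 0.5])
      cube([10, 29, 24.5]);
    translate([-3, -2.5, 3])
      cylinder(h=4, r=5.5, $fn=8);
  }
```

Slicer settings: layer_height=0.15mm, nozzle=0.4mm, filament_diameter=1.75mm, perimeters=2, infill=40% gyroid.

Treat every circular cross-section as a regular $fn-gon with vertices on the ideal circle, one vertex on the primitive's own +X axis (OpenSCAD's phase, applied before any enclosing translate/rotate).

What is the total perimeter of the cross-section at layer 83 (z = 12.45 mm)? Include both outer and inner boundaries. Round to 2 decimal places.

78.00 mm

At z = 12.45 mm: the cube does not reach this height (z outside [0, 12]); the cube at (6.5, 0) (footprint 10×29) is included at this height (perimeter 78.00 mm); the cylinder at (-3, -2.5) is not intersected at this z (z outside [3, 7]); Merging all regions: only the 10×29 cube at (6.5, 0) is present, so the union is just that shape — boundary = 78.00 mm; (whole slice rotated 40° about Z — lengths, areas and connectivity unchanged). Overall, the cross-section is a single solid region. Total boundary length (outer) = 78.00 mm.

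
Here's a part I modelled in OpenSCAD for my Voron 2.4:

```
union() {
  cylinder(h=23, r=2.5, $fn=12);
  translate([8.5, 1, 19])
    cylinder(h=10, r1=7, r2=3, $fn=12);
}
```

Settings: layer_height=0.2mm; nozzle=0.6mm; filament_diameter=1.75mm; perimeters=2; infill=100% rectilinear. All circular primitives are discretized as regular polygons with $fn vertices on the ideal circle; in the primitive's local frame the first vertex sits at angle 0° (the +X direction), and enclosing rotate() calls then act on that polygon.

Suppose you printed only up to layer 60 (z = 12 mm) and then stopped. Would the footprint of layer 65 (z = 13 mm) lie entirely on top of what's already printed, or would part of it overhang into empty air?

entirely on top

Compare the two slices. At z = 12: the cylinder: section is a regular 12-gon, circumradius r=2.5 (area = (12/2)·2.500²·sin(360°/12) = 18.75 mm²); the cone at (8.5, 1) does not reach this height (z outside [19, 29]); Taking the union: only the r=2.5 cylinder is present, so the union is just that shape — area = 18.75 mm². At z = 13: the r=2.5 cylinder contributes a regular 12-gon of circumradius 2.5 (area = (12/2)·2.500²·sin(360°/12) = 18.75 mm²); the cone at (8.5, 1) does not reach this height (z outside [19, 29]); Taking the union: only the r=2.5 cylinder is present, so the union is just that shape — area = 18.75 mm². Checking containment: the cross-section at z = 13 is a subset of the cross-section at z = 12.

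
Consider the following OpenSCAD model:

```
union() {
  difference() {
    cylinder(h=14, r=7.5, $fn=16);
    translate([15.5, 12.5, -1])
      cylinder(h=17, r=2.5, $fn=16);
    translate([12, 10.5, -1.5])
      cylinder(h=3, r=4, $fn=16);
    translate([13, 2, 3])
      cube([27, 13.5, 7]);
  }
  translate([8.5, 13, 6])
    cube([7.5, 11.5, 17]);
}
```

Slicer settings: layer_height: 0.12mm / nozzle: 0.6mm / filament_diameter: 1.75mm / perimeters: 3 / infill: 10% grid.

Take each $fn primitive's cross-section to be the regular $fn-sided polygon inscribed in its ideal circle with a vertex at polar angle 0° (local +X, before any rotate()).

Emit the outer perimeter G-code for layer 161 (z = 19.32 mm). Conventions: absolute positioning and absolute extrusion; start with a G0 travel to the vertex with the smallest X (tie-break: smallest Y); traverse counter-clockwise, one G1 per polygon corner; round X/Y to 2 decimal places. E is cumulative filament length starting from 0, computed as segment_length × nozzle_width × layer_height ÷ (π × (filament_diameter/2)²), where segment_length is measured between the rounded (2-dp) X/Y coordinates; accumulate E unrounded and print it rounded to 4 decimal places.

At z = 19.32 mm: the cylinder is not intersected at this z (z outside [0, 14]); the cylinder at (15.5, 12.5) does not reach this height (z outside [-1, 16]); the cylinder at (12, 10.5) is not intersected at this z (z outside [-1.5, 1.5]); the cube at (13, 2) is not intersected at this z (z outside [3, 10]); After the difference (first − rest): the first operand is absent here, so nothing remains; the cube at (8.5, 13) (footprint 7.5×11.5) is included at this height; Taking the union: only the 7.5×11.5 cube at (8.5, 13) is present, so the union is just that shape — 1 connected region. The outline is a single polygon with 4 vertices. Extrusion per mm of travel: 0.6 × 0.12 / (π × 0.875²) = 0.029934. Accumulating E over each segment gives final E = 1.1375.

G0 X8.50 Y13.00 Z19.32
G1 X16.00 Y13.00 E0.2245
G1 X16.00 Y24.50 E0.5687
G1 X8.50 Y24.50 E0.7933
G1 X8.50 Y13.00 E1.1375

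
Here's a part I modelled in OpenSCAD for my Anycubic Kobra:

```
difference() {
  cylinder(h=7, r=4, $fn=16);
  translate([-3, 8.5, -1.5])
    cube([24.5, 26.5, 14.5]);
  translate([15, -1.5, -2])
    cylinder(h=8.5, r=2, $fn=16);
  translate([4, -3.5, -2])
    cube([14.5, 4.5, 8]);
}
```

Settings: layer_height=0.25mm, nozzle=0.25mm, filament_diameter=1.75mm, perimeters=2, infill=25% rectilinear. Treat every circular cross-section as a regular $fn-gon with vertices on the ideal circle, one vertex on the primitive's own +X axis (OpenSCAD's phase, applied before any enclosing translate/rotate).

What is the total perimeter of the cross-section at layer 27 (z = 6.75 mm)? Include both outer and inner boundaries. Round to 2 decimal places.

24.97 mm

At z = 6.75 mm: the r=4 cylinder gives a regular 16-gon of circumradius 4 (constant along its height) (perimeter = 2·16·4.000·sin(180°/16) = 24.97 mm); the 24.5×26.5 cube at (-3, 8.5) contributes its full rectangle (perimeter 102.00 mm); the cylinder at (15, -1.5) is absent (z outside [-2, 6.5]); the cube at (4, -3.5) is not intersected at this z (z outside [-2, 6]); Subtracting the remaining from the first: starting from the r=4 cylinder, the 24.5×26.5 cube at (-3, 8.5) misses the remaining region (no effect) — boundary = 24.97 mm. Overall, the cross-section is a single solid region. Total boundary length (outer) = 24.97 mm.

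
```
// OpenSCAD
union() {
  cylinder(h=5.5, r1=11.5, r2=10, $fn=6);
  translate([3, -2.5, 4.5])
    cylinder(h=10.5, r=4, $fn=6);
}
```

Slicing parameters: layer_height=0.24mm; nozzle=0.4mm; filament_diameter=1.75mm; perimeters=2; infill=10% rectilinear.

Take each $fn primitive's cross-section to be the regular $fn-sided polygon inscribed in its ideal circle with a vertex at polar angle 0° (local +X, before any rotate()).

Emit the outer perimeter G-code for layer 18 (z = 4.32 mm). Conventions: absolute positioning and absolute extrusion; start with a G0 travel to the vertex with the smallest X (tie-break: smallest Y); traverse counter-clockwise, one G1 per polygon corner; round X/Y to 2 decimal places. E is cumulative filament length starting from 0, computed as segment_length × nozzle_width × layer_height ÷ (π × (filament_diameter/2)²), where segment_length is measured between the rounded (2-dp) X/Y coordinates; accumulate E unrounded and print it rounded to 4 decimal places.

G0 X-10.32 Y0.00 Z4.32
G1 X-5.16 Y-8.94 E0.4120
G1 X5.16 Y-8.94 E0.8239
G1 X10.32 Y0.00 E1.2359
G1 X5.16 Y8.94 E1.6478
G1 X-5.16 Y8.94 E2.0597
G1 X-10.32 Y0.00 E2.4717

At z = 4.32 mm: the cone contributes a regular 6-gon of circumradius 10.322 (interpolated between r1=11.5 and r2=10 at t=0.785); the cylinder at (3, -2.5) is not intersected at this z (z outside [4.5, 15]); Taking the union: only the cone is present, so the union is just that shape — 1 connected region. The outline is a single polygon with 6 vertices. Extrusion per mm of travel: 0.4 × 0.24 / (π × 0.875²) = 0.039912. Accumulating E over each segment gives final E = 2.4717.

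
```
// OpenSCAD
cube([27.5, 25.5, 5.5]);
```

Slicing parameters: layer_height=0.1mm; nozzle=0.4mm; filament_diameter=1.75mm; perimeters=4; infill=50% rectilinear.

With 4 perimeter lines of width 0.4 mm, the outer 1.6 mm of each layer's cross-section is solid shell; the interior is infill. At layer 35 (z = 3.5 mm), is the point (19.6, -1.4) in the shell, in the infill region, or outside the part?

At z = 3.5 mm: the 27.5×25.5 cube contributes its full rectangle. Overall, the cross-section is a single solid region. The nearest boundary edge runs (0.00, 0.00)→(27.50, 0.00); distance from the point to it = 1.40 mm. The point is not inside any of the regions above, so it lies outside the cross-section (1.40 mm from the nearest boundary).

outside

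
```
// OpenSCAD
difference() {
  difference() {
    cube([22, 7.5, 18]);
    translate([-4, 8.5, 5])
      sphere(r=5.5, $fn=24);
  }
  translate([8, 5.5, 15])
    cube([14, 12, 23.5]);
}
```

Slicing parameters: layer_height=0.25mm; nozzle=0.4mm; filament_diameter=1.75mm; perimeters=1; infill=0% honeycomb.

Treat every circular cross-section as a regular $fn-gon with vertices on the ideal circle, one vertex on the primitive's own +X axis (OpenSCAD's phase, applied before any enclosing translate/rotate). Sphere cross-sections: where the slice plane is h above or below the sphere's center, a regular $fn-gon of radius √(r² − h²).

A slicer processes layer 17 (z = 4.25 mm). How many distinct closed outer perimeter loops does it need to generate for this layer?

1

At z = 4.25 mm: the cube is present — its section is the full 22×7.5 rectangle; the sphere at (-4, 8.5): section is a regular 24-gon, circumradius = √(r²−h²) = √(5.5²−0.75²) = 5.449; After the difference (first − rest): starting from the 22×7.5 cube, the r=5.5 sphere at (-4, 8.5) partially overlaps it — only the 2.17 mm² overlap (of its 92.20 mm²) is removed, clipping the outline — 1 connected region; the cube at (8, 5.5) is absent (z outside [15, 38.5]); Taking the first minus the rest: none of the subtracted shapes is present at this height, so the result so far is unchanged — 1 connected region. The result has 1 disconnected region.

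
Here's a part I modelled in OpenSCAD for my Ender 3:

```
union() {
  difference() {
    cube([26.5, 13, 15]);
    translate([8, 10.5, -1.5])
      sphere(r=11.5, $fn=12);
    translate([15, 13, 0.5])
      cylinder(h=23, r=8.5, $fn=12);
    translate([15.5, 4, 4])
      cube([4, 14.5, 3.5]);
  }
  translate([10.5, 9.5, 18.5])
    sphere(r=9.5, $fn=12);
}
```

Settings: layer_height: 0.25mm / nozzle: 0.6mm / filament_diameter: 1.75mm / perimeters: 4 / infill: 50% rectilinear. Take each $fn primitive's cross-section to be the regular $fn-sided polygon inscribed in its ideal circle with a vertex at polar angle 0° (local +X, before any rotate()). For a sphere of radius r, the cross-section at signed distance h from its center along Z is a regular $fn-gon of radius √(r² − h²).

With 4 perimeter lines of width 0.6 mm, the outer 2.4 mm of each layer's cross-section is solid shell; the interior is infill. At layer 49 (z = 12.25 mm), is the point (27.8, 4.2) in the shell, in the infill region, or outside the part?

At z = 12.25 mm: the cube (footprint 26.5×13) is included at this height; the sphere at (8, 10.5) does not reach this height (|z−center|=13.750 > r=11.5); the r=8.5 cylinder at (15, 13) gives a regular 12-gon of circumradius 8.5 (constant along its height); the cube at (15.5, 4) is absent (z outside [4, 7.5]); After the difference (first − rest): starting from the 26.5×13 cube, the r=8.5 cylinder at (15, 13) partially overlaps it — only the 108.37 mm² overlap (of its 216.75 mm²) is removed, clipping the outline — 1 connected region; the r=9.5 sphere at (10.5, 9.5) contributes a regular 12-gon of circumradius √(9.5²−6.25²) = 7.155; Taking the union: the regions partially overlap (shared area 52.57 mm²), so overlapping operands fuse into one piece — 1 connected region. Overall, the cross-section is a single solid region. The nearest boundary edge runs (26.50, 13.00)→(26.50, 0.00); distance from the point to it = 1.30 mm. The point is not inside any of the regions above, so it lies outside the cross-section (1.30 mm from the nearest boundary).

outside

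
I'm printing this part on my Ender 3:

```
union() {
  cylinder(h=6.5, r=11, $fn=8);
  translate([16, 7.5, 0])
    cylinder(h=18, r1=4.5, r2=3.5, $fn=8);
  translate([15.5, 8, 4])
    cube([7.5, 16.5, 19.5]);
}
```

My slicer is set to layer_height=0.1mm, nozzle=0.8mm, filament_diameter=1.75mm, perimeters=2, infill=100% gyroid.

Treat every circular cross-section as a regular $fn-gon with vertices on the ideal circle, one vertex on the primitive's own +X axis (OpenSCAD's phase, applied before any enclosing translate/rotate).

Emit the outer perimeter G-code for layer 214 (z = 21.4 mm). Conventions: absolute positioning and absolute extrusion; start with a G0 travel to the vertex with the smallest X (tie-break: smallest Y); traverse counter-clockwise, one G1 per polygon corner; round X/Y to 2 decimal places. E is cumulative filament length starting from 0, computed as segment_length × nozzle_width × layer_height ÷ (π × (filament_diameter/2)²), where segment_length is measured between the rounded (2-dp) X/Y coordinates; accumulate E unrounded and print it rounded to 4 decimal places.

G0 X15.50 Y8.00 Z21.40
G1 X23.00 Y8.00 E0.2495
G1 X23.00 Y24.50 E0.7982
G1 X15.50 Y24.50 E1.0477
G1 X15.50 Y8.00 E1.5965

At z = 21.4 mm: the cylinder does not reach this height (z outside [0, 6.5]); the cone at (16, 7.5) is not intersected at this z (z outside [0, 18]); the cube at (15.5, 8) is present — its section is the full 7.5×16.5 rectangle; Combining (union): only the 7.5×16.5 cube at (15.5, 8) is present, so the union is just that shape — 1 connected region. The outline is a single polygon with 4 vertices. Extrusion per mm of travel: 0.8 × 0.1 / (π × 0.875²) = 0.033260. Accumulating E over each segment gives final E = 1.5965.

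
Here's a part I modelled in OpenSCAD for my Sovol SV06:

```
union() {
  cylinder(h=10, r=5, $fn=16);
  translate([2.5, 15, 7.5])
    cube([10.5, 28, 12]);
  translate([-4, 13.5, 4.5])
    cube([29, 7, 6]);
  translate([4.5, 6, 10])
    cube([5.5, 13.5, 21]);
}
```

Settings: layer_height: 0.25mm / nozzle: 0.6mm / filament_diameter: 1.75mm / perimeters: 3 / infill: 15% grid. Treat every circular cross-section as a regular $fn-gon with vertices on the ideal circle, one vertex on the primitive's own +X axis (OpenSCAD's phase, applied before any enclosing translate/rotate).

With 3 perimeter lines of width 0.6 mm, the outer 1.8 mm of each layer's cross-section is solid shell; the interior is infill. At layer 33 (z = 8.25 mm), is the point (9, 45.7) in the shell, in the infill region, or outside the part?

outside

At z = 8.25 mm: the cylinder: section is a regular 16-gon, circumradius r=5; the cube at (2.5, 15) is present — its section is the full 10.5×28 rectangle; the 29×7 cube at (-4, 13.5) contributes its full rectangle; the cube at (4.5, 6) is not intersected at this z (z outside [10, 31]); Merging all regions: the regions partially overlap (shared area 57.75 mm²), so overlapping operands fuse into one piece — 2 connected regions. Overall, the cross-section has 2 separate islands. The nearest boundary edge runs (2.50, 43.00)→(13.00, 43.00); distance from the point to it = 2.70 mm. The point is not inside any of the regions above, so it lies outside the cross-section (2.70 mm from the nearest boundary).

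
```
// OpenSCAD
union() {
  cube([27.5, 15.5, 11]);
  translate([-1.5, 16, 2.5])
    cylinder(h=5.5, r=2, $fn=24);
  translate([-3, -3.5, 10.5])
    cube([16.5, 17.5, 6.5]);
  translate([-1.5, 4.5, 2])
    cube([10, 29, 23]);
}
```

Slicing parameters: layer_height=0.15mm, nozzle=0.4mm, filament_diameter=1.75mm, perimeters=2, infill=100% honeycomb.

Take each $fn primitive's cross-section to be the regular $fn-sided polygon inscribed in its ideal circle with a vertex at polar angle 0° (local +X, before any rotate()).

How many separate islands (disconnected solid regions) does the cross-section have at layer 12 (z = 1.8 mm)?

At z = 1.8 mm: the cube is present — its section is the full 27.5×15.5 rectangle; the cylinder at (-1.5, 16) is absent (z outside [2.5, 8]); the cube at (-3, -3.5) is not intersected at this z (z outside [10.5, 17]); the cube at (-1.5, 4.5) is not intersected at this z (z outside [2, 25]); Taking the union: only the 27.5×15.5 cube is present, so the union is just that shape — 1 connected region. Overall, the cross-section is a single solid region. Island count = 1.

1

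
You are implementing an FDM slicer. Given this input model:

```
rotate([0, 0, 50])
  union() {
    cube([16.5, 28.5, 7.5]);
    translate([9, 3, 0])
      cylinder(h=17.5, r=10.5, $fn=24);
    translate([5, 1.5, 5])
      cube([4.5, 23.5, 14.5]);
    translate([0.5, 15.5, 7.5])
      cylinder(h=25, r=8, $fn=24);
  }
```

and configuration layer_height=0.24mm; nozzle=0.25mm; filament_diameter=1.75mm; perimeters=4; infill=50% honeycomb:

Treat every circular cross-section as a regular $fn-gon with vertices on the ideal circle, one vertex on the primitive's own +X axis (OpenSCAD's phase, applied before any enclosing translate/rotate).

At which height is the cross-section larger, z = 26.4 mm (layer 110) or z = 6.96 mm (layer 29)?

layer 29 (z = 6.96 mm)

Layer 110 (z = 26.4): the cube does not reach this height (z outside [0, 7.5]); the cylinder at (9, 3) is absent (z outside [0, 17.5]); the cube at (5, 1.5) is not intersected at this z (z outside [5, 19.5]); the cylinder at (0.5, 15.5): section is a regular 24-gon, circumradius r=8 (area = (24/2)·8.000²·sin(360°/24) = 198.77 mm²); Taking the union: only the r=8 cylinder at (0.5, 15.5) is present, so the union is just that shape — area = 198.77 mm²; (whole slice rotated 50° about Z — lengths, areas and connectivity unchanged). So its area = 198.77 mm². Layer 29 (z = 6.96): the cube is present — its section is the full 16.5×28.5 rectangle (area 470.25 mm²); the r=10.5 cylinder at (9, 3) contributes a regular 24-gon of circumradius 10.5 (area = (24/2)·10.500²·sin(360°/24) = 342.42 mm²); the 4.5×23.5 cube at (5, 1.5) contributes its full rectangle (area 105.75 mm²); the cylinder at (0.5, 15.5) is not intersected at this z (z outside [7.5, 32.5]); Merging all regions: the regions partially overlap — summed areas 918.42 mm² minus the doubly-counted overlap 306.61 mm² gives 611.80 mm² — area = 611.80 mm²; (rotated 50° about Z; rotation is an isometry so areas/perimeters/island counts are preserved). So its area = 611.80 mm². Layer 29 is larger (611.80 vs 198.77 mm²).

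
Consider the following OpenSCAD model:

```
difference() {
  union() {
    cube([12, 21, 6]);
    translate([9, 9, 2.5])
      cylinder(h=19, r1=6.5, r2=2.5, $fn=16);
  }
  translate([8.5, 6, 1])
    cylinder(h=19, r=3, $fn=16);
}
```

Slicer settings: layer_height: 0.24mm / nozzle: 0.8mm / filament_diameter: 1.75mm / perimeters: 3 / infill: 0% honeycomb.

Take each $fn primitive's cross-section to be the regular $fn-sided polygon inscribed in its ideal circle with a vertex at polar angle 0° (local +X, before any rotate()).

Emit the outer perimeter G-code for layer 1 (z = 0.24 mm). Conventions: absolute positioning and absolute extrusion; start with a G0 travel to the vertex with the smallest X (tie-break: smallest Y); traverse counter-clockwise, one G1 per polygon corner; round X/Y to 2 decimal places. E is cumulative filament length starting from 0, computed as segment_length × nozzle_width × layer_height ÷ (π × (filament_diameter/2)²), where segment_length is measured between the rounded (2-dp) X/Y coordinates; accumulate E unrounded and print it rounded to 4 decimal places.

G0 X0.00 Y0.00 Z0.24
G1 X12.00 Y0.00 E0.9579
G1 X12.00 Y21.00 E2.6342
G1 X0.00 Y21.00 E3.5921
G1 X0.00 Y0.00 E5.2684

At z = 0.24 mm: the cube is present — its section is the full 12×21 rectangle; the cone at (9, 9) is not intersected at this z (z outside [2.5, 21.5]); Combining (union): only the 12×21 cube is present, so the union is just that shape — 1 connected region; the cylinder at (8.5, 6) is not intersected at this z (z outside [1, 20]); After the difference (first − rest): none of the subtracted shapes is present at this height, so that combined region is unchanged — 1 connected region. The outline is a single polygon with 4 vertices. Extrusion per mm of travel: 0.8 × 0.24 / (π × 0.875²) = 0.079824. Accumulating E over each segment gives final E = 5.2684.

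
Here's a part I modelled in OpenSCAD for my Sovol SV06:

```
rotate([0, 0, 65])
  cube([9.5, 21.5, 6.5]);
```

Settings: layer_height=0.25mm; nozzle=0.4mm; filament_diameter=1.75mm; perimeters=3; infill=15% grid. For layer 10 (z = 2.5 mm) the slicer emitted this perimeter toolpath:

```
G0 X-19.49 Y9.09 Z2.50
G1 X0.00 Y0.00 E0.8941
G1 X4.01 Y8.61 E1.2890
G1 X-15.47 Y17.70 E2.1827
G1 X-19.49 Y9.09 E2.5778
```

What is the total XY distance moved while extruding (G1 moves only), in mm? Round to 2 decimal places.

62.00 mm

Sum the Euclidean lengths of each G1 segment: total = 62.00 mm.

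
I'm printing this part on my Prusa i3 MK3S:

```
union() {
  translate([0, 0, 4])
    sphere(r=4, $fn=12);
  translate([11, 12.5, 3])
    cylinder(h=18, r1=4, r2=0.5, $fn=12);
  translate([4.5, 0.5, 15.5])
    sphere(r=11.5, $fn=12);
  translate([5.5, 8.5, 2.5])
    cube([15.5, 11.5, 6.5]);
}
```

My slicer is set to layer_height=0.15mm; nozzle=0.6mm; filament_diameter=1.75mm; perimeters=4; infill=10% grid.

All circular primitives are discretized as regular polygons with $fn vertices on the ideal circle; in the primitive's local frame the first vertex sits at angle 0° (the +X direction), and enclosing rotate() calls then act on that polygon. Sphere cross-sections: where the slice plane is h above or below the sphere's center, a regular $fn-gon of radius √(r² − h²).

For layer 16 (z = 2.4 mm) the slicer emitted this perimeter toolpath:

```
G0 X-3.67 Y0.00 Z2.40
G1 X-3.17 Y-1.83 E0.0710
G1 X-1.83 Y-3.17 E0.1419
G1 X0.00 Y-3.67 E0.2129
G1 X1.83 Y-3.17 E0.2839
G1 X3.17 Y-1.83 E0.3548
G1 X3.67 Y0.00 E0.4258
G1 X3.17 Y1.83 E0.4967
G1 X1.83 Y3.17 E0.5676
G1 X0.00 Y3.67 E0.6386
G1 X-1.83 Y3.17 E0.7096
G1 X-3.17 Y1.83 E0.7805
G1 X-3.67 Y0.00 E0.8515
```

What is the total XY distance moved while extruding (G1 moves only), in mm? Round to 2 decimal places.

Sum the Euclidean lengths of each G1 segment: total = 22.76 mm.

22.76 mm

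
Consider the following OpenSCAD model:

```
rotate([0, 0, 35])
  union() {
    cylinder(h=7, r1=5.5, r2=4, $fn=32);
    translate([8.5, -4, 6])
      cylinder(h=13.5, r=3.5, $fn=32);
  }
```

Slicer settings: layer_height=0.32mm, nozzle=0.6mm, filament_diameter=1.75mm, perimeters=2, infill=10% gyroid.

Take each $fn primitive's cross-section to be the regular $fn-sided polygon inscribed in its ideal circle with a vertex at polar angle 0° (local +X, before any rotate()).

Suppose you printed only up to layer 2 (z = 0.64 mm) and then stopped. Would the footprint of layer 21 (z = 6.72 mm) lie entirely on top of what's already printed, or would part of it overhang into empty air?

part overhangs

Compare the two slices. At z = 0.64: the cone contributes a regular 32-gon of circumradius 5.363 (interpolated between r1=5.5 and r2=4 at t=0.091) (area = (32/2)·5.363²·sin(360°/32) = 89.77 mm²); the cylinder at (8.5, -4) is not intersected at this z (z outside [6, 19.5]); Combining (union): only the cone is present, so the union is just that shape — area = 89.77 mm²; (rotated 35° about Z; rotation is an isometry so areas/perimeters/island counts are preserved). At z = 6.72: the cone (r1=5.5→r2=4) has section circumradius 4.060 here — a regular 32-gon (area = (32/2)·4.060²·sin(360°/32) = 51.45 mm²); the r=3.5 cylinder at (8.5, -4) contributes a regular 32-gon of circumradius 3.5 (area = (32/2)·3.500²·sin(360°/32) = 38.24 mm²); Merging all regions: the 2 present regions are separate (no shared area or edge), so areas and boundary lengths simply add and each stays a separate island — area = 89.69 mm²; (rotated 35° about Z; rotation is an isometry so areas/perimeters/island counts are preserved). Checking containment: at z = 6.72 the cross-section extends beyond the z = 0.64 cross-section by about 38.24 mm².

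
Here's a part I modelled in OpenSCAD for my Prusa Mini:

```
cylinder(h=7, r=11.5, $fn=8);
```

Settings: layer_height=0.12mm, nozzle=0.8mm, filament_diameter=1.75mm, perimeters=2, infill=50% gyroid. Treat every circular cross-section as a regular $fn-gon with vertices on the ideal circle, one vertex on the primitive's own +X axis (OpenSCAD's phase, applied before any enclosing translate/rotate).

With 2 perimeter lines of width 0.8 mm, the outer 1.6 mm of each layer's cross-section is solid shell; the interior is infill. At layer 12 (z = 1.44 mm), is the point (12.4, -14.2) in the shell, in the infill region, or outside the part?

At z = 1.44 mm: the r=11.5 cylinder contributes a regular 8-gon of circumradius 11.5. Overall, the cross-section is a single solid region. The nearest boundary edge runs (-0.00, -11.50)→(8.13, -8.13); distance from the point to it = 7.42 mm. The point is not inside any of the regions above, so it lies outside the cross-section (7.42 mm from the nearest boundary).

outside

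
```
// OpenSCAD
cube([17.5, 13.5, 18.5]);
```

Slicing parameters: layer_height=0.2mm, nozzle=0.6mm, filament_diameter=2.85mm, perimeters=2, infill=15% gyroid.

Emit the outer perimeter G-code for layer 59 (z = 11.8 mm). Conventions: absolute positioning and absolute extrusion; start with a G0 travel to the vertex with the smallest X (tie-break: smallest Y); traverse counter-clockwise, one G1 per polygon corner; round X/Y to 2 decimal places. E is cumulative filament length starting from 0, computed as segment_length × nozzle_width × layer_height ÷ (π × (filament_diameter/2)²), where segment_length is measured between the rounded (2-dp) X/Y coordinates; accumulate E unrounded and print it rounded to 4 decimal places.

At z = 11.8 mm: the cube is present — its section is the full 17.5×13.5 rectangle. The outline is a single polygon with 4 vertices. Extrusion per mm of travel: 0.6 × 0.2 / (π × 1.425²) = 0.018811. Accumulating E over each segment gives final E = 1.1663.

G0 X0.00 Y0.00 Z11.80
G1 X17.50 Y0.00 E0.3292
G1 X17.50 Y13.50 E0.5831
G1 X0.00 Y13.50 E0.9123
G1 X0.00 Y0.00 E1.1663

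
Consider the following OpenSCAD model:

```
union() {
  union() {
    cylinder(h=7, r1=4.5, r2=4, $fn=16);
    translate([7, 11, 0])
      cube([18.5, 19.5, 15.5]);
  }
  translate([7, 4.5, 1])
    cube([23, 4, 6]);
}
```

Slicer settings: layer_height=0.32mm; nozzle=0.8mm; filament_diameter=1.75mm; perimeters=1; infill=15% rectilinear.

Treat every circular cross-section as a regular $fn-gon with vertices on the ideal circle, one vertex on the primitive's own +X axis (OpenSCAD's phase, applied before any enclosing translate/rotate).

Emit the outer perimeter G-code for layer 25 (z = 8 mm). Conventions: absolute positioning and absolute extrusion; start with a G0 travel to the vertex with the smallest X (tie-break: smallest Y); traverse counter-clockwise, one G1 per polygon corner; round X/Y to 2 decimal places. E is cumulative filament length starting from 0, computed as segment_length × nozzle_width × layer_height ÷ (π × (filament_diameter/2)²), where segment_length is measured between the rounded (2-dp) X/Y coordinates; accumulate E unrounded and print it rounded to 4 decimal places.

G0 X7.00 Y11.00 Z8.00
G1 X25.50 Y11.00 E1.9690
G1 X25.50 Y30.50 E4.0444
G1 X7.00 Y30.50 E6.0134
G1 X7.00 Y11.00 E8.0889

At z = 8 mm: the cone is absent (z outside [0, 7]); the cube at (7, 11) (footprint 18.5×19.5) is included at this height; Merging all regions: only the 18.5×19.5 cube at (7, 11) is present, so the union is just that shape — 1 connected region; the cube at (7, 4.5) is not intersected at this z (z outside [1, 7]); Taking the union: only that combined region is present, so the union is just that shape — 1 connected region. The outline is a single polygon with 4 vertices. Extrusion per mm of travel: 0.8 × 0.32 / (π × 0.875²) = 0.106432. Accumulating E over each segment gives final E = 8.0889.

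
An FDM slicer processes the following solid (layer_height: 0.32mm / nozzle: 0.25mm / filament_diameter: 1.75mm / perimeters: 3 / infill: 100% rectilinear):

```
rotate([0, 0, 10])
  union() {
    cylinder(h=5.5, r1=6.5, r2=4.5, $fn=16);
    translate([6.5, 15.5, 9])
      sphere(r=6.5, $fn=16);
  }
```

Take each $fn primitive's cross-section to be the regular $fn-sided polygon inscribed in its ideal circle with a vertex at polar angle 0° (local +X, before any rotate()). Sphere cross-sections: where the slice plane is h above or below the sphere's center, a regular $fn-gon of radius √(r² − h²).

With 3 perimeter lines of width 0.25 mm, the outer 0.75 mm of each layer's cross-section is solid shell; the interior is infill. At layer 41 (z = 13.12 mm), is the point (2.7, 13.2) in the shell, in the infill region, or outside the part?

infill

At z = 13.12 mm: the cone is absent (z outside [0, 5.5]); the sphere at (6.5, 15.5): section is a regular 16-gon, circumradius = √(r²−h²) = √(6.5²−4.12²) = 5.027; Taking the union: only the r=6.5 sphere at (6.5, 15.5) is present, so the union is just that shape — 1 connected region; (rotated 10° about Z; rotation is an isometry so areas/perimeters/island counts are preserved). Overall, the cross-section is a single solid region. Undo the 10° rotation: the query point maps to (4.951, 12.531) in the un-rotated model frame. The nearest boundary edge runs (2.95, 11.95)→(4.58, 10.86); distance from the point to it = 1.60 mm. The point is inside the cross-section and 1.60 mm from the nearest boundary — more than the 0.75 mm shell width (3 × 0.25), so it's in the infill interior.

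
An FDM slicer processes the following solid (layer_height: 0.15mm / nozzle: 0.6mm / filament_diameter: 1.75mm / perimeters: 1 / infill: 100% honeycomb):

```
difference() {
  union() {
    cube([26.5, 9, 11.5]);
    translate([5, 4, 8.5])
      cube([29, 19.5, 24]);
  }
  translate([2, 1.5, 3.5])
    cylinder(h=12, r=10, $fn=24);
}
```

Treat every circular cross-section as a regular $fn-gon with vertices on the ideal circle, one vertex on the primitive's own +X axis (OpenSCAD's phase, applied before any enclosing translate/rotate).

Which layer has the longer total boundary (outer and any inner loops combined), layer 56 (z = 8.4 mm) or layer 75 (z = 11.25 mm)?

layer 75 (z = 11.25 mm)

Layer 56 (z = 8.4): the 26.5×9 cube contributes its full rectangle (perimeter 71.00 mm); the cube at (5, 4) does not reach this height (z outside [8.5, 32.5]); Merging all regions: only the 26.5×9 cube is present, so the union is just that shape — boundary = 71.00 mm; the r=10 cylinder at (2, 1.5) gives a regular 24-gon of circumradius 10 (constant along its height) (perimeter = 2·24·10.000·sin(180°/24) = 62.65 mm); Subtracting the remaining from the first: starting from the result so far, the r=10 cylinder at (2, 1.5) partially overlaps it — only the 99.59 mm² overlap (of its 310.58 mm²) is removed, clipping the outline — boundary = 51.73 mm. So its perimeter = 51.73 mm. Layer 75 (z = 11.25): the 26.5×9 cube contributes its full rectangle (perimeter 71.00 mm); the 29×19.5 cube at (5, 4) contributes its full rectangle (perimeter 97.00 mm); Taking the union: the regions partially overlap (shared area 107.50 mm²), so the edge portions inside another operand are dropped and the merged outline is re-measured after clipping — boundary = 115.00 mm; the r=10 cylinder at (2, 1.5) gives a regular 24-gon of circumradius 10 (constant along its height) (perimeter = 2·24·10.000·sin(180°/24) = 62.65 mm); Taking the first minus the rest: starting from the result so far, the r=10 cylinder at (2, 1.5) partially overlaps it — only the 103.61 mm² overlap (of its 310.58 mm²) is removed, clipping the outline — boundary = 101.33 mm. So its perimeter = 101.33 mm. Layer 75 is larger (101.33 vs 51.73 mm).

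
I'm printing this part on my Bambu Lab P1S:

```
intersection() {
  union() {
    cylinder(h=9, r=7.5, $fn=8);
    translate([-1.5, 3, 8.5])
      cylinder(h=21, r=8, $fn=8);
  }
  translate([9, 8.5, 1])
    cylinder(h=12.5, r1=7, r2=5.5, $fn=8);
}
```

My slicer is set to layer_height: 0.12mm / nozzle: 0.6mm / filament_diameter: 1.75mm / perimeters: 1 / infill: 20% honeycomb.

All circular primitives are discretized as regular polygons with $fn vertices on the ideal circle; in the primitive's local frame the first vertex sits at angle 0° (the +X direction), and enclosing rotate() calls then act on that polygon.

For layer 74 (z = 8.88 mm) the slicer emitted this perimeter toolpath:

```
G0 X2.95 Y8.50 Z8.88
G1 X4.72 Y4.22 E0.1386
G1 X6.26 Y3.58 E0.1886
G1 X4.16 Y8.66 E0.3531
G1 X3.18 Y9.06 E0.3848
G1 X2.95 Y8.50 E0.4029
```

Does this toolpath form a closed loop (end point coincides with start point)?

yes

Start point (G0): (2.95, 8.50). End point (last G1): the path returns to the start — closed.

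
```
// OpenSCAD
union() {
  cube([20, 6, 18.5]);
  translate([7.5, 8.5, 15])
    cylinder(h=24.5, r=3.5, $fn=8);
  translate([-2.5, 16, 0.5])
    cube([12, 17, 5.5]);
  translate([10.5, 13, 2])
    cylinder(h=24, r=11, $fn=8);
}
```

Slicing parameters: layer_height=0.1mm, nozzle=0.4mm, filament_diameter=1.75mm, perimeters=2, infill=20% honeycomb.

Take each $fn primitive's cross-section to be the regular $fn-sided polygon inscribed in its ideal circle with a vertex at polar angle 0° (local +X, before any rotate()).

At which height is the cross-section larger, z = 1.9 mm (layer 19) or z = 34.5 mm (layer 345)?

Layer 19 (z = 1.9): the cube (footprint 20×6) is included at this height (area 120.00 mm²); the cylinder at (7.5, 8.5) does not reach this height (z outside [15, 39.5]); the cube at (-2.5, 16) is present — its section is the full 12×17 rectangle (area 204.00 mm²); the cylinder at (10.5, 13) does not reach this height (z outside [2, 26]); Merging all regions: the 2 present regions are separate (no shared area or edge), so areas and boundary lengths simply add and each stays a separate island — area = 324.00 mm². So its area = 324.00 mm². Layer 345 (z = 34.5): the cube is absent (z outside [0, 18.5]); the r=3.5 cylinder at (7.5, 8.5) contributes a regular 8-gon of circumradius 3.5 (area = (8/2)·3.500²·sin(360°/8) = 34.65 mm²); the cube at (-2.5, 16) is not intersected at this z (z outside [0.5, 6]); the cylinder at (10.5, 13) is absent (z outside [2, 26]); Combining (union): only the r=3.5 cylinder at (7.5, 8.5) is present, so the union is just that shape — area = 34.65 mm². So its area = 34.65 mm². Layer 19 is larger (324.00 vs 34.65 mm²).

layer 19 (z = 1.9 mm)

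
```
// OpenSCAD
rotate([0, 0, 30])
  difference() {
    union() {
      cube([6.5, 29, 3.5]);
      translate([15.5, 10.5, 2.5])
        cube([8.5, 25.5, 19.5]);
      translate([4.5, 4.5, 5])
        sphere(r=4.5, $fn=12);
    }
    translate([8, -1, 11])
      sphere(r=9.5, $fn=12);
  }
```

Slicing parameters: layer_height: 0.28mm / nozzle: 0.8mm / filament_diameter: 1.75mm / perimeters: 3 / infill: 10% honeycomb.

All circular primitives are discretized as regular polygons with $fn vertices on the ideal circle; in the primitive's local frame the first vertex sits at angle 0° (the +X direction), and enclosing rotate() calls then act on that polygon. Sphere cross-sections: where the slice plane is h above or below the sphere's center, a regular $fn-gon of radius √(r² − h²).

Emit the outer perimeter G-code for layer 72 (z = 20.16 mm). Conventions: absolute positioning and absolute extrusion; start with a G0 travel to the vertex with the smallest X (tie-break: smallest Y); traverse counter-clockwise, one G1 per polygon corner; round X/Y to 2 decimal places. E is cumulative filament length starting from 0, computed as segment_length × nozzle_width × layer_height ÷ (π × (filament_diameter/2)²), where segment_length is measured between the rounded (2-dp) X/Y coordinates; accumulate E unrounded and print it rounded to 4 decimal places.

G0 X-4.58 Y38.93 Z20.16
G1 X8.17 Y16.84 E2.3753
G1 X15.53 Y21.09 E3.1668
G1 X2.78 Y43.18 E5.5421
G1 X-4.58 Y38.93 E6.3336

At z = 20.16 mm: the cube does not reach this height (z outside [0, 3.5]); the cube at (15.5, 10.5) (footprint 8.5×25.5) is included at this height; the sphere at (4.5, 4.5) is not intersected at this z (|z−center|=15.160 > r=4.5); Merging all regions: only the 8.5×25.5 cube at (15.5, 10.5) is present, so the union is just that shape — 1 connected region; the sphere at (8, -1): section is a regular 12-gon, circumradius = √(r²−h²) = √(9.5²−9.16²) = 2.519; Subtracting the remaining from the first: starting from the result so far, the r=9.5 sphere at (8, -1) misses the remaining region (no effect) — 1 connected region; (rotated 30° about Z; rotation is an isometry so areas/perimeters/island counts are preserved). The outline is a single polygon with 4 vertices. Extrusion per mm of travel: 0.8 × 0.28 / (π × 0.875²) = 0.093128. Accumulating E over each segment gives final E = 6.3336.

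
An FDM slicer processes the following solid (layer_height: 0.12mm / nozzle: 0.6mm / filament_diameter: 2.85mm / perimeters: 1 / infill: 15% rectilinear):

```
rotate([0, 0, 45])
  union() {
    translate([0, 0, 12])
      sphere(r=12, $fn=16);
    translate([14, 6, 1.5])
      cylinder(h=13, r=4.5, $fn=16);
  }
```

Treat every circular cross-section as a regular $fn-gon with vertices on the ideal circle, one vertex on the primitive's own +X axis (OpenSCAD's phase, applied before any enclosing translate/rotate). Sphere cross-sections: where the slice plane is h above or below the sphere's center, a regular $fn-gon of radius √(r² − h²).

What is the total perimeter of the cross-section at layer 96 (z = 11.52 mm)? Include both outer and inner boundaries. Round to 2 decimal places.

At z = 11.52 mm: the r=12 sphere contributes a regular 16-gon of circumradius √(12²−0.48²) = 11.990 (perimeter = 2·16·11.990·sin(180°/16) = 74.85 mm); the cylinder at (14, 6): section is a regular 16-gon, circumradius r=4.5 (perimeter = 2·16·4.500·sin(180°/16) = 28.09 mm); Merging all regions: the regions partially overlap (shared area 3.54 mm²), so the edge portions inside another operand are dropped and the merged outline is re-measured after clipping — boundary = 92.98 mm; (rotated 45° about Z; rotation is an isometry so areas/perimeters/island counts are preserved). Overall, the cross-section is a single solid region. Total boundary length (outer) = 92.98 mm.

92.98 mm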